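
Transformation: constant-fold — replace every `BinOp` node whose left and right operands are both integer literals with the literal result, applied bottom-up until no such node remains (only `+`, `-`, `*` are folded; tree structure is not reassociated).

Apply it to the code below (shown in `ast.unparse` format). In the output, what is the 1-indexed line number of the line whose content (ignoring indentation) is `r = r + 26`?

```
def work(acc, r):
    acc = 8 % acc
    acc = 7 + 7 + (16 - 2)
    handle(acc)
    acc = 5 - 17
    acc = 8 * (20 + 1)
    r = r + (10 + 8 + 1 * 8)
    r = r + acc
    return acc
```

7

Transformed code:
def work(acc, r):
    acc = 8 % acc
    acc = 28
    handle(acc)
    acc = -12
    acc = 168
    r = r + 26
    r = r + acc
    return acc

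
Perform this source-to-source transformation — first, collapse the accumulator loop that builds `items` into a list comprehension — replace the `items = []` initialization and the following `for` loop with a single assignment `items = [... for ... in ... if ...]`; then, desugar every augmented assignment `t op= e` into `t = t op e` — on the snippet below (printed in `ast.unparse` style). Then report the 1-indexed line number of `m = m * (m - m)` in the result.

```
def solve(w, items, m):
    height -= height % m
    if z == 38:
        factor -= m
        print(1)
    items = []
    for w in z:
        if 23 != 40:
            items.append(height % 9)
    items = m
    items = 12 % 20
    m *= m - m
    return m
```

9

Transformed code:
def solve(w, items, m):
    height = height - height % m
    if z == 38:
        factor = factor - m
        print(1)
    items = [height % 9 for w in z if 23 != 40]
    items = m
    items = 12 % 20
    m = m * (m - m)
    return m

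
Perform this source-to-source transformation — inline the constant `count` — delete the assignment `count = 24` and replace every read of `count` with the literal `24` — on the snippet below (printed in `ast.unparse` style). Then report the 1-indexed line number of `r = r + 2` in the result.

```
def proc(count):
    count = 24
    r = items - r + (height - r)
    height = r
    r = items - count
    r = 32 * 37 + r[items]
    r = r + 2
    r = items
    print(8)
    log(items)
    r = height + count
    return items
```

Transformed code:
def proc(count):
    r = items - r + (height - r)
    height = r
    r = items - 24
    r = 32 * 37 + r[items]
    r = r + 2
    r = items
    print(8)
    log(items)
    r = height + 24
    return items

6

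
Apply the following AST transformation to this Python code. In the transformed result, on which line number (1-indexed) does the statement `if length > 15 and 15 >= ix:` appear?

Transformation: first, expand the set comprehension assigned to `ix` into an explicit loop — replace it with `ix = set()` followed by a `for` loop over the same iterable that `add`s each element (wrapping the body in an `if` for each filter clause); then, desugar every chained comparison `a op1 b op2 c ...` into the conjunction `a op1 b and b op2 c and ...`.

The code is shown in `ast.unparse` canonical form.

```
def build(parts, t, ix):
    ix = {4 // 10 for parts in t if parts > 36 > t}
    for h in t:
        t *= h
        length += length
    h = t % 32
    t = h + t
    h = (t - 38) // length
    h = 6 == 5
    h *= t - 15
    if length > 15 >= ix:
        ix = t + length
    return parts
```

14

Transformed code:
def build(parts, t, ix):
    ix = set()
    for parts in t:
        if parts > 36 and 36 > t:
            ix.add(4 // 10)
    for h in t:
        t *= h
        length += length
    h = t % 32
    t = h + t
    h = (t - 38) // length
    h = 6 == 5
    h *= t - 15
    if length > 15 and 15 >= ix:
        ix = t + length
    return parts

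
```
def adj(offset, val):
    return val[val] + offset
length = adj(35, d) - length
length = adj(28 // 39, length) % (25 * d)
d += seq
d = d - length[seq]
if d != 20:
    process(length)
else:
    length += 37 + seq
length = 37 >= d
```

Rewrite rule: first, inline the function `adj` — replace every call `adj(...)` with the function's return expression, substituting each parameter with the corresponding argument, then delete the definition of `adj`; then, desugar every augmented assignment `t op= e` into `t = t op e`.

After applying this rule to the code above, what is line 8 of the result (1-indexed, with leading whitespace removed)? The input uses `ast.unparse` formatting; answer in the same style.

Transformed code:
length = d[d] + 35 - length
length = (length[length] + 28 // 39) % (25 * d)
d = d + seq
d = d - length[seq]
if d != 20:
    process(length)
else:
    length = length + (37 + seq)
length = 37 >= d

length = length + (37 + seq)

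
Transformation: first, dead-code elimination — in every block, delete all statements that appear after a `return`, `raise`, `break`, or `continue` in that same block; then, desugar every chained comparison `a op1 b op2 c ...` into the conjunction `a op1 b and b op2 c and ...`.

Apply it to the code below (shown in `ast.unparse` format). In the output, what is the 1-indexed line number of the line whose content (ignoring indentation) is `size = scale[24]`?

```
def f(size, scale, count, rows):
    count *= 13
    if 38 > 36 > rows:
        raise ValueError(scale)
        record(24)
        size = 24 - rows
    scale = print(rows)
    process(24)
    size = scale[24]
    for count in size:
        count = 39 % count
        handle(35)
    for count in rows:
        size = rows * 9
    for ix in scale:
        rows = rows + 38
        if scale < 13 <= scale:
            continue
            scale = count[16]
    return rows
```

Transformed code:
def f(size, scale, count, rows):
    count *= 13
    if 38 > 36 and 36 > rows:
        raise ValueError(scale)
    scale = print(rows)
    process(24)
    size = scale[24]
    for count in size:
        count = 39 % count
        handle(35)
    for count in rows:
        size = rows * 9
    for ix in scale:
        rows = rows + 38
        if scale < 13 and 13 <= scale:
            continue
    return rows

7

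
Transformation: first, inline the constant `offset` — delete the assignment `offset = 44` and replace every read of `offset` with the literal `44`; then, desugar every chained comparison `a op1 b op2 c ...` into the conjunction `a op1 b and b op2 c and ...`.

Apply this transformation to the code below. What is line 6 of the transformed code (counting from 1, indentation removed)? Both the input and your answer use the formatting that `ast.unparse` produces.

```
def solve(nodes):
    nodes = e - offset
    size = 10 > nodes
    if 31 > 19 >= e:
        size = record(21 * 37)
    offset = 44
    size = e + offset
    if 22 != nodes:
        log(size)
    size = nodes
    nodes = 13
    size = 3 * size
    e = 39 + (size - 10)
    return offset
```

size = e + 44

Transformed code:
def solve(nodes):
    nodes = e - 44
    size = 10 > nodes
    if 31 > 19 and 19 >= e:
        size = record(21 * 37)
    size = e + 44
    if 22 != nodes:
        log(size)
    size = nodes
    nodes = 13
    size = 3 * size
    e = 39 + (size - 10)
    return 44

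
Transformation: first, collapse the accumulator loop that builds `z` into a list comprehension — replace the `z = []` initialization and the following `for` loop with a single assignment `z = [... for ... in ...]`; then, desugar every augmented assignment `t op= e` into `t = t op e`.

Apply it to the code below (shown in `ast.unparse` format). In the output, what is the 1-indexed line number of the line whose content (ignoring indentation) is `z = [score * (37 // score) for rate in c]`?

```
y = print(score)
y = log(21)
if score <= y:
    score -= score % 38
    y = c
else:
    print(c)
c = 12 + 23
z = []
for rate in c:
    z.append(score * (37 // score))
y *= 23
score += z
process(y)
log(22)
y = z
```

Transformed code:
y = print(score)
y = log(21)
if score <= y:
    score = score - score % 38
    y = c
else:
    print(c)
c = 12 + 23
z = [score * (37 // score) for rate in c]
y = y * 23
score = score + z
process(y)
log(22)
y = z

9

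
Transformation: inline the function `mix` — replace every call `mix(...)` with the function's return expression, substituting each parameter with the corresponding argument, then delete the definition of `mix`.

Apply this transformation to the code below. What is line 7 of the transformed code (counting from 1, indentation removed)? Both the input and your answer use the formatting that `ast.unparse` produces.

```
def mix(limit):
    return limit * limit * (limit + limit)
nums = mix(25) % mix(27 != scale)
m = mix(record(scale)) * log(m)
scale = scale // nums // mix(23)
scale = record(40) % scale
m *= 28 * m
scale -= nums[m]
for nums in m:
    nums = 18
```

Transformed code:
nums = 25 * 25 * (25 + 25) % ((27 != scale) * (27 != scale) * ((27 != scale) + (27 != scale)))
m = record(scale) * record(scale) * (record(scale) + record(scale)) * log(m)
scale = scale // nums // (23 * 23 * (23 + 23))
scale = record(40) % scale
m *= 28 * m
scale -= nums[m]
for nums in m:
    nums = 18

for nums in m:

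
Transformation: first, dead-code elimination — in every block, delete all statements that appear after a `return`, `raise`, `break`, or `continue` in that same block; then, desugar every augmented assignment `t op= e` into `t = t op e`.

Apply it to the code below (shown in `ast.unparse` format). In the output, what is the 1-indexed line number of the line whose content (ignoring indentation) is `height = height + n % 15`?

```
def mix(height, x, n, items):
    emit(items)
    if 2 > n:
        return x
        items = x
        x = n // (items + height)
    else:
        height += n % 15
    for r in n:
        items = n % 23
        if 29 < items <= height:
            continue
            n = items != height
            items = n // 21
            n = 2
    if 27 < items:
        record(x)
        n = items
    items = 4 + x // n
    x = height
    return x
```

6

Transformed code:
def mix(height, x, n, items):
    emit(items)
    if 2 > n:
        return x
    else:
        height = height + n % 15
    for r in n:
        items = n % 23
        if 29 < items <= height:
            continue
    if 27 < items:
        record(x)
        n = items
    items = 4 + x // n
    x = height
    return x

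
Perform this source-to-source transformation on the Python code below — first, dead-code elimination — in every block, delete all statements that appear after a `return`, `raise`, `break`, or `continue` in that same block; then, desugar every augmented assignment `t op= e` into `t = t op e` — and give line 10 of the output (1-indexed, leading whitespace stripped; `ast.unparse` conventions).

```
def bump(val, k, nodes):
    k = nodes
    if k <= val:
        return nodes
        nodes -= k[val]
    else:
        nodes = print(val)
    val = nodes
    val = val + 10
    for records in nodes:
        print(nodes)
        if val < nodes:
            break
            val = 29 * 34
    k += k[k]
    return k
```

Transformed code:
def bump(val, k, nodes):
    k = nodes
    if k <= val:
        return nodes
    else:
        nodes = print(val)
    val = nodes
    val = val + 10
    for records in nodes:
        print(nodes)
        if val < nodes:
            break
    k = k + k[k]
    return k

print(nodes)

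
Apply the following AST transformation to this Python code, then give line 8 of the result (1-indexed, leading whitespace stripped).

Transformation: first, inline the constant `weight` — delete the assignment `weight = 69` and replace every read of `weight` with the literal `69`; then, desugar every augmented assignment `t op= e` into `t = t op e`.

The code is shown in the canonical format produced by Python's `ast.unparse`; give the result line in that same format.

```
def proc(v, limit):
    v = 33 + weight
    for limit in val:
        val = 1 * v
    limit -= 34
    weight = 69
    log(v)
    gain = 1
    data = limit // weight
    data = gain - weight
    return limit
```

Transformed code:
def proc(v, limit):
    v = 33 + 69
    for limit in val:
        val = 1 * v
    limit = limit - 34
    log(v)
    gain = 1
    data = limit // 69
    data = gain - 69
    return limit

data = limit // 69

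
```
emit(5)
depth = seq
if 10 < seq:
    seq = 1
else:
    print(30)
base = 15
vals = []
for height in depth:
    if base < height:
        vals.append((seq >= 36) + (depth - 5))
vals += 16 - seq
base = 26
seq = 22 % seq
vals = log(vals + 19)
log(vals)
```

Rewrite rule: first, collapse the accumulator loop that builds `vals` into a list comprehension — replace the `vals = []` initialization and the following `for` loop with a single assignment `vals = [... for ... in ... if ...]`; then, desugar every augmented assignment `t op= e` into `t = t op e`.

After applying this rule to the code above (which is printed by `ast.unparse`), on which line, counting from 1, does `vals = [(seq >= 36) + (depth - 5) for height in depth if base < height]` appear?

8

Transformed code:
emit(5)
depth = seq
if 10 < seq:
    seq = 1
else:
    print(30)
base = 15
vals = [(seq >= 36) + (depth - 5) for height in depth if base < height]
vals = vals + (16 - seq)
base = 26
seq = 22 % seq
vals = log(vals + 19)
log(vals)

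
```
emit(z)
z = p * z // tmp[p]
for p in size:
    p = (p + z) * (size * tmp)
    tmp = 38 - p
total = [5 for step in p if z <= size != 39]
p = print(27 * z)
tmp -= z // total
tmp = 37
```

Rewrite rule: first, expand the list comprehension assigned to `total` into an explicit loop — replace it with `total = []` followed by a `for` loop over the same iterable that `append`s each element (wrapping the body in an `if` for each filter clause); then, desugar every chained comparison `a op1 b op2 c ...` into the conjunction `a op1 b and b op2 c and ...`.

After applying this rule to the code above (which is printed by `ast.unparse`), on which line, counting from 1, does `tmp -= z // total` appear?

Transformed code:
emit(z)
z = p * z // tmp[p]
for p in size:
    p = (p + z) * (size * tmp)
    tmp = 38 - p
total = []
for step in p:
    if z <= size and size != 39:
        total.append(5)
p = print(27 * z)
tmp -= z // total
tmp = 37

11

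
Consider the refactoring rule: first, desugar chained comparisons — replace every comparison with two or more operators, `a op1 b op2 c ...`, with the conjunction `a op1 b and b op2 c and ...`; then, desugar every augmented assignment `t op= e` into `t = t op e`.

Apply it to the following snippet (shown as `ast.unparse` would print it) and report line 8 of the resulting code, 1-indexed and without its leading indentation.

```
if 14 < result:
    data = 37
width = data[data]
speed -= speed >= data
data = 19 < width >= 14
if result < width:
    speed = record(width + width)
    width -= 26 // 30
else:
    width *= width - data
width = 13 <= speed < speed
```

width = width - 26 // 30

Transformed code:
if 14 < result:
    data = 37
width = data[data]
speed = speed - (speed >= data)
data = 19 < width and width >= 14
if result < width:
    speed = record(width + width)
    width = width - 26 // 30
else:
    width = width * (width - data)
width = 13 <= speed and speed < speed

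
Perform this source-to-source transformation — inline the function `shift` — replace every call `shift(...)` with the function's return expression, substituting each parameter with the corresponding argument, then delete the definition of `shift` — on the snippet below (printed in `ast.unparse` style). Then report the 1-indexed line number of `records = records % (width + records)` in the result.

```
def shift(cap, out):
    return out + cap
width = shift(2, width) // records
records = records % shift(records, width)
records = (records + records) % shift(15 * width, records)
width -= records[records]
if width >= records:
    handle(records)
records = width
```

2

Transformed code:
width = (width + 2) // records
records = records % (width + records)
records = (records + records) % (records + 15 * width)
width -= records[records]
if width >= records:
    handle(records)
records = width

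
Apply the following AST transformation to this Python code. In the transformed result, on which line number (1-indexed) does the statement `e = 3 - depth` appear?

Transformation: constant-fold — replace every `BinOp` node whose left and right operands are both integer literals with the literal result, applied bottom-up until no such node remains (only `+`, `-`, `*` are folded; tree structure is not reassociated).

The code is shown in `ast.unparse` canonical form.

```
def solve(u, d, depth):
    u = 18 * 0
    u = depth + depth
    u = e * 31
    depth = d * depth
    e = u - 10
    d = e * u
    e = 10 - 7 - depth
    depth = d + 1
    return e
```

8

Transformed code:
def solve(u, d, depth):
    u = 0
    u = depth + depth
    u = e * 31
    depth = d * depth
    e = u - 10
    d = e * u
    e = 3 - depth
    depth = d + 1
    return e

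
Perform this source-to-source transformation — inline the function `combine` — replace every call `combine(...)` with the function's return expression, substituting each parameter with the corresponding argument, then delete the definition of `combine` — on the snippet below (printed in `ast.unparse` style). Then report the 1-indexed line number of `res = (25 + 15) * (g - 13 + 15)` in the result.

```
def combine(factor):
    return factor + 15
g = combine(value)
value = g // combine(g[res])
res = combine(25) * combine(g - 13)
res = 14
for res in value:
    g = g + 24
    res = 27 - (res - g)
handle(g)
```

3

Transformed code:
g = value + 15
value = g // (g[res] + 15)
res = (25 + 15) * (g - 13 + 15)
res = 14
for res in value:
    g = g + 24
    res = 27 - (res - g)
handle(g)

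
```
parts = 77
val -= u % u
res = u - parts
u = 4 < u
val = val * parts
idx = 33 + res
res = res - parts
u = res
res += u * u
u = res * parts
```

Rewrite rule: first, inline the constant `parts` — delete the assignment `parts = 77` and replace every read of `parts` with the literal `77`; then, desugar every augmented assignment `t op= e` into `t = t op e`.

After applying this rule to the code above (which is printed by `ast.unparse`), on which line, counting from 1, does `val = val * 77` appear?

4

Transformed code:
val = val - u % u
res = u - 77
u = 4 < u
val = val * 77
idx = 33 + res
res = res - 77
u = res
res = res + u * u
u = res * 77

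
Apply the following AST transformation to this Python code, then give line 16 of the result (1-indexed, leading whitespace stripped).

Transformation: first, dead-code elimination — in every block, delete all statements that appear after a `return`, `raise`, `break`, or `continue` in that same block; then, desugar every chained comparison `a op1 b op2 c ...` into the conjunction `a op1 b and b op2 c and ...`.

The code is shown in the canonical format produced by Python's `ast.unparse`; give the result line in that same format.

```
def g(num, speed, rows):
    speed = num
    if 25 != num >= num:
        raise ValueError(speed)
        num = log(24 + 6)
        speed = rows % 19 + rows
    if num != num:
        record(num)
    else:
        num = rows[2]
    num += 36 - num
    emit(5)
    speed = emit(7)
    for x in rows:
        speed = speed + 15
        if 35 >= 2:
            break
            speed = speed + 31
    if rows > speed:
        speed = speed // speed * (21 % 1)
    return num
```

if rows > speed:

Transformed code:
def g(num, speed, rows):
    speed = num
    if 25 != num and num >= num:
        raise ValueError(speed)
    if num != num:
        record(num)
    else:
        num = rows[2]
    num += 36 - num
    emit(5)
    speed = emit(7)
    for x in rows:
        speed = speed + 15
        if 35 >= 2:
            break
    if rows > speed:
        speed = speed // speed * (21 % 1)
    return num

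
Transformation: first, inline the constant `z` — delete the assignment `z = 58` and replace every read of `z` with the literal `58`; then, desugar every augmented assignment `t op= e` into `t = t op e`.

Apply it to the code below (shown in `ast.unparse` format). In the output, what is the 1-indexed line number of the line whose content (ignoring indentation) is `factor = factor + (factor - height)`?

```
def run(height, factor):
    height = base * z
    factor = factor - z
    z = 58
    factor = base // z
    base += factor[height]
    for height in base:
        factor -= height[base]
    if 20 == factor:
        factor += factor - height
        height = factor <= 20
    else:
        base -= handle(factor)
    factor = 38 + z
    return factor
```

Transformed code:
def run(height, factor):
    height = base * 58
    factor = factor - 58
    factor = base // 58
    base = base + factor[height]
    for height in base:
        factor = factor - height[base]
    if 20 == factor:
        factor = factor + (factor - height)
        height = factor <= 20
    else:
        base = base - handle(factor)
    factor = 38 + 58
    return factor

9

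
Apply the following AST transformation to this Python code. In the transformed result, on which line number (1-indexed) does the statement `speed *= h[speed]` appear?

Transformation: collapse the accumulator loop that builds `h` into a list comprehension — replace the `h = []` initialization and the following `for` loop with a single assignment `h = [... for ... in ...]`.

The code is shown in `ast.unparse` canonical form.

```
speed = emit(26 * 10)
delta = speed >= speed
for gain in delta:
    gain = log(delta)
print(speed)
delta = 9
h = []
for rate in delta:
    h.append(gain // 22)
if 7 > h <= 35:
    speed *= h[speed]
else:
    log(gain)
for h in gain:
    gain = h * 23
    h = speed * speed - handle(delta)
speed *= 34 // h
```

9

Transformed code:
speed = emit(26 * 10)
delta = speed >= speed
for gain in delta:
    gain = log(delta)
print(speed)
delta = 9
h = [gain // 22 for rate in delta]
if 7 > h <= 35:
    speed *= h[speed]
else:
    log(gain)
for h in gain:
    gain = h * 23
    h = speed * speed - handle(delta)
speed *= 34 // h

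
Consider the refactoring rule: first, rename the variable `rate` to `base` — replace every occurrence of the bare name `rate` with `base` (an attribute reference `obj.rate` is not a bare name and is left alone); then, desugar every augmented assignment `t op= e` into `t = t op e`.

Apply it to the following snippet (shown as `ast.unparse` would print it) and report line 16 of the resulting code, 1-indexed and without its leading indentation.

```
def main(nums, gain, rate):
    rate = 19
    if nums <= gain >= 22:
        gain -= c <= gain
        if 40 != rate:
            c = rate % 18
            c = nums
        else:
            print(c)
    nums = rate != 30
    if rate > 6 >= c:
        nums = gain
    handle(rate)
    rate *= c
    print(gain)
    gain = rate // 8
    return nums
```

Transformed code:
def main(nums, gain, base):
    base = 19
    if nums <= gain >= 22:
        gain = gain - (c <= gain)
        if 40 != base:
            c = base % 18
            c = nums
        else:
            print(c)
    nums = base != 30
    if base > 6 >= c:
        nums = gain
    handle(base)
    base = base * c
    print(gain)
    gain = base // 8
    return nums

gain = base // 8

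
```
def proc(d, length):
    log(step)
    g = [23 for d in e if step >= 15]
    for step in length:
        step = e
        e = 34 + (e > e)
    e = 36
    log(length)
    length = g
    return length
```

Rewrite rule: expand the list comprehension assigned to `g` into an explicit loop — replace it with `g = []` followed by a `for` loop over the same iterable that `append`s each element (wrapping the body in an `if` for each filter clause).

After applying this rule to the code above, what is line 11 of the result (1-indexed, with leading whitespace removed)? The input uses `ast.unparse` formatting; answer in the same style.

log(length)

Transformed code:
def proc(d, length):
    log(step)
    g = []
    for d in e:
        if step >= 15:
            g.append(23)
    for step in length:
        step = e
        e = 34 + (e > e)
    e = 36
    log(length)
    length = g
    return length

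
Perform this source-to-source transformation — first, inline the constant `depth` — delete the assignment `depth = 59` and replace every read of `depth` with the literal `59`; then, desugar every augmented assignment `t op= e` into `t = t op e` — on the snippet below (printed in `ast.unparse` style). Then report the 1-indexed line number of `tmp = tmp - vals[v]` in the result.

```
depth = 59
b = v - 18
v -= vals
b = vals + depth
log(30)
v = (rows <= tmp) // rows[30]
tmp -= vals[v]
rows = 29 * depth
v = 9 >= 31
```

6

Transformed code:
b = v - 18
v = v - vals
b = vals + 59
log(30)
v = (rows <= tmp) // rows[30]
tmp = tmp - vals[v]
rows = 29 * 59
v = 9 >= 31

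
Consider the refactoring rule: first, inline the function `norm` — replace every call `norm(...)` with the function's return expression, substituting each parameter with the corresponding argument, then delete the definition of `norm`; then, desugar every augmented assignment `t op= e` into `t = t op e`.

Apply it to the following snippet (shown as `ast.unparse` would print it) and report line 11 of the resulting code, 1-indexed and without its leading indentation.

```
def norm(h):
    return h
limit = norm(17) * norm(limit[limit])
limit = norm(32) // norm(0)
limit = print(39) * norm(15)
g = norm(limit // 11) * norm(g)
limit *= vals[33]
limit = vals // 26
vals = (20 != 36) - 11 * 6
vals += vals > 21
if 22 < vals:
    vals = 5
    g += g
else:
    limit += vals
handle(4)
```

Transformed code:
limit = 17 * limit[limit]
limit = 32 // 0
limit = print(39) * 15
g = limit // 11 * g
limit = limit * vals[33]
limit = vals // 26
vals = (20 != 36) - 11 * 6
vals = vals + (vals > 21)
if 22 < vals:
    vals = 5
    g = g + g
else:
    limit = limit + vals
handle(4)

g = g + g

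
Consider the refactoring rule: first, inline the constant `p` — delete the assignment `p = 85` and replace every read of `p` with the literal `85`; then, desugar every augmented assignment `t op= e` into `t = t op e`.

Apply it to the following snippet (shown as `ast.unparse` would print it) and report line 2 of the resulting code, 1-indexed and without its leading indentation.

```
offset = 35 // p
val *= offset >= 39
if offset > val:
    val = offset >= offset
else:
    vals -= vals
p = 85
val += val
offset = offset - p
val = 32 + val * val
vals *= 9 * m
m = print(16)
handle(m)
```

Transformed code:
offset = 35 // 85
val = val * (offset >= 39)
if offset > val:
    val = offset >= offset
else:
    vals = vals - vals
val = val + val
offset = offset - 85
val = 32 + val * val
vals = vals * (9 * m)
m = print(16)
handle(m)

val = val * (offset >= 39)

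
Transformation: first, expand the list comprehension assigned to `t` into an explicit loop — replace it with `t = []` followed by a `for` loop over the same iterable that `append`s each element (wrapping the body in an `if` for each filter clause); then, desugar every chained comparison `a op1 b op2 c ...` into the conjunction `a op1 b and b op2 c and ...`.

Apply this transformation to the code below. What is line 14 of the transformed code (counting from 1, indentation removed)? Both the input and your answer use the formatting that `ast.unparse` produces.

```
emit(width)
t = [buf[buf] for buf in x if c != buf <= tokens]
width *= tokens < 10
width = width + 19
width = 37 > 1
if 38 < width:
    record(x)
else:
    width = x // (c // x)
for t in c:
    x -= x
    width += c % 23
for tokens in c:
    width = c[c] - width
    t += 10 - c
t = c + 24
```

Transformed code:
emit(width)
t = []
for buf in x:
    if c != buf and buf <= tokens:
        t.append(buf[buf])
width *= tokens < 10
width = width + 19
width = 37 > 1
if 38 < width:
    record(x)
else:
    width = x // (c // x)
for t in c:
    x -= x
    width += c % 23
for tokens in c:
    width = c[c] - width
    t += 10 - c
t = c + 24

x -= x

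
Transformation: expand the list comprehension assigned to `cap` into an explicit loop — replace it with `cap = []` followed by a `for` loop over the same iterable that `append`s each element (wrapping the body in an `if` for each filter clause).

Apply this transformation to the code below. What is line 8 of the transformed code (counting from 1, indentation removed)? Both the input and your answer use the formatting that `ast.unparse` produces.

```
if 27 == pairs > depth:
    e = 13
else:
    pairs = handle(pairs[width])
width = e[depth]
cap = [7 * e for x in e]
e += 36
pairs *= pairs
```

cap.append(7 * e)

Transformed code:
if 27 == pairs > depth:
    e = 13
else:
    pairs = handle(pairs[width])
width = e[depth]
cap = []
for x in e:
    cap.append(7 * e)
e += 36
pairs *= pairs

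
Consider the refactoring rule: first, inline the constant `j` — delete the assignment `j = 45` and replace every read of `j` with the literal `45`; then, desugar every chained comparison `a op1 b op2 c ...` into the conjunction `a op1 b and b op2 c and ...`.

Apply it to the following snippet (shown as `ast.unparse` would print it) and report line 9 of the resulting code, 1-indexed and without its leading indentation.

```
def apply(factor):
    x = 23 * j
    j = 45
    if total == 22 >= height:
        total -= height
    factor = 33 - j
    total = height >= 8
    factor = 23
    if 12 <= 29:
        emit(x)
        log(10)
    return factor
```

emit(x)

Transformed code:
def apply(factor):
    x = 23 * 45
    if total == 22 and 22 >= height:
        total -= height
    factor = 33 - 45
    total = height >= 8
    factor = 23
    if 12 <= 29:
        emit(x)
        log(10)
    return factor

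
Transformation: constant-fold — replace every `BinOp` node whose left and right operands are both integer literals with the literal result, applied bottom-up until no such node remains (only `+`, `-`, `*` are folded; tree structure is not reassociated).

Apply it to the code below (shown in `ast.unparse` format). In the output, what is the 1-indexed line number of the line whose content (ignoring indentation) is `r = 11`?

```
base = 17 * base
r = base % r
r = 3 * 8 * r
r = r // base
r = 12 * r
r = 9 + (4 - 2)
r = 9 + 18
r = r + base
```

6

Transformed code:
base = 17 * base
r = base % r
r = 24 * r
r = r // base
r = 12 * r
r = 11
r = 27
r = r + base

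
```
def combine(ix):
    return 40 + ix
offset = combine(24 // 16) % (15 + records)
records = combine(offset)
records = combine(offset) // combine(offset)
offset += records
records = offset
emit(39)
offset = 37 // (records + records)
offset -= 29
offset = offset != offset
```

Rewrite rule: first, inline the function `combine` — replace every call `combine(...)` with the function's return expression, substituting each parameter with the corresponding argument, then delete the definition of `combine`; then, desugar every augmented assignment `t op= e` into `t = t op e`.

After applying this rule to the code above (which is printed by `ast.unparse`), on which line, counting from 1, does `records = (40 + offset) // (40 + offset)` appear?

3

Transformed code:
offset = (40 + 24 // 16) % (15 + records)
records = 40 + offset
records = (40 + offset) // (40 + offset)
offset = offset + records
records = offset
emit(39)
offset = 37 // (records + records)
offset = offset - 29
offset = offset != offset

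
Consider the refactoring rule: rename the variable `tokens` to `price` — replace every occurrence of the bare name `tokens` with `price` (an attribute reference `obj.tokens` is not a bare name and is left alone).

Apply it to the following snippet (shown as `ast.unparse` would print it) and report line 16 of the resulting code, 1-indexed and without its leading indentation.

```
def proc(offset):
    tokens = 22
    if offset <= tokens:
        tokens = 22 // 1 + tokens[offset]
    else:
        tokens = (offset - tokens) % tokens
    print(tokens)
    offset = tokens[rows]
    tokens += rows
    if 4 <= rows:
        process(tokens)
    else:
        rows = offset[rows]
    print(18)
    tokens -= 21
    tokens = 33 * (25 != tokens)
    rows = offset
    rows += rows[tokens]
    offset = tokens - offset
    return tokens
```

Transformed code:
def proc(offset):
    price = 22
    if offset <= price:
        price = 22 // 1 + price[offset]
    else:
        price = (offset - price) % price
    print(price)
    offset = price[rows]
    price += rows
    if 4 <= rows:
        process(price)
    else:
        rows = offset[rows]
    print(18)
    price -= 21
    price = 33 * (25 != price)
    rows = offset
    rows += rows[price]
    offset = price - offset
    return price

price = 33 * (25 != price)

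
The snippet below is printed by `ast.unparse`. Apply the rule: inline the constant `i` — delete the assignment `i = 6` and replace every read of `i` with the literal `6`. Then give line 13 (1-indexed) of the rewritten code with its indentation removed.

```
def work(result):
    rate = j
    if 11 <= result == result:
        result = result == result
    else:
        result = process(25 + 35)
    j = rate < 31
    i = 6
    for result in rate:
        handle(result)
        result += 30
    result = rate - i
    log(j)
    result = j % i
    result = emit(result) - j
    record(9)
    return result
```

Transformed code:
def work(result):
    rate = j
    if 11 <= result == result:
        result = result == result
    else:
        result = process(25 + 35)
    j = rate < 31
    for result in rate:
        handle(result)
        result += 30
    result = rate - 6
    log(j)
    result = j % 6
    result = emit(result) - j
    record(9)
    return result

result = j % 6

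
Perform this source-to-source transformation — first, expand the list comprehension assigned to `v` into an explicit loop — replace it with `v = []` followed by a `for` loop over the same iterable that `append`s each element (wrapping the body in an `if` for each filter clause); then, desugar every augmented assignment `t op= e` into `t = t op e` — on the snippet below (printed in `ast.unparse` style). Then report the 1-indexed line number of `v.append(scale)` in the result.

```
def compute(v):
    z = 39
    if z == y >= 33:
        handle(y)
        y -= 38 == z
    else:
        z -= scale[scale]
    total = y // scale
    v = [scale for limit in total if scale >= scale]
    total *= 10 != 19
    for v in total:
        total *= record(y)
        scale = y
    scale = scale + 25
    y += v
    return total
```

12

Transformed code:
def compute(v):
    z = 39
    if z == y >= 33:
        handle(y)
        y = y - (38 == z)
    else:
        z = z - scale[scale]
    total = y // scale
    v = []
    for limit in total:
        if scale >= scale:
            v.append(scale)
    total = total * (10 != 19)
    for v in total:
        total = total * record(y)
        scale = y
    scale = scale + 25
    y = y + v
    return total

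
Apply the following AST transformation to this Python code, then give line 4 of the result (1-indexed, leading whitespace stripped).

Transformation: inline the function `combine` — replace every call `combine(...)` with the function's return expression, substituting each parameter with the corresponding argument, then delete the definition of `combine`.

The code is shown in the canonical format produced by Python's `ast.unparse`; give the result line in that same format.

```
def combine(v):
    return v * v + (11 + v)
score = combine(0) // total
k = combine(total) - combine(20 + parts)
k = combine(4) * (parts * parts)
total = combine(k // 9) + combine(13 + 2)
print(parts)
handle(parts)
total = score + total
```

total = k // 9 * (k // 9) + (11 + k // 9) + ((13 + 2) * (13 + 2) + (11 + (13 + 2)))

Transformed code:
score = (0 * 0 + (11 + 0)) // total
k = total * total + (11 + total) - ((20 + parts) * (20 + parts) + (11 + (20 + parts)))
k = (4 * 4 + (11 + 4)) * (parts * parts)
total = k // 9 * (k // 9) + (11 + k // 9) + ((13 + 2) * (13 + 2) + (11 + (13 + 2)))
print(parts)
handle(parts)
total = score + total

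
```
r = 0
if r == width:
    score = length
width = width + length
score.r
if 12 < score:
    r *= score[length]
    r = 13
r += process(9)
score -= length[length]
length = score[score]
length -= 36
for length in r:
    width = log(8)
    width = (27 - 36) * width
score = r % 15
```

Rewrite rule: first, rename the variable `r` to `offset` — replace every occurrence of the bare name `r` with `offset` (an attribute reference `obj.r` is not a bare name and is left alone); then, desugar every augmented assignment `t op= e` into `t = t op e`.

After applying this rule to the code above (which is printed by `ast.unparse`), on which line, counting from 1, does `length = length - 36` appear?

Transformed code:
offset = 0
if offset == width:
    score = length
width = width + length
score.r
if 12 < score:
    offset = offset * score[length]
    offset = 13
offset = offset + process(9)
score = score - length[length]
length = score[score]
length = length - 36
for length in offset:
    width = log(8)
    width = (27 - 36) * width
score = offset % 15

12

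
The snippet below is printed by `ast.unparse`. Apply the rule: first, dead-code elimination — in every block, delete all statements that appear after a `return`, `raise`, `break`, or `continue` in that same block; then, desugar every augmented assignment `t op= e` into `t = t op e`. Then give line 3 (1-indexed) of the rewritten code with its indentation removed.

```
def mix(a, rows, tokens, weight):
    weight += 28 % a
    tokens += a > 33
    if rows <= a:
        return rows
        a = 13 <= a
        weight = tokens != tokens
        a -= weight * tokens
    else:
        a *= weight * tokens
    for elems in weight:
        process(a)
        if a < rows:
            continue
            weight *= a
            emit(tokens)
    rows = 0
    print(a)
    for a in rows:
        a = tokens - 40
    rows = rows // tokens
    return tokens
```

Transformed code:
def mix(a, rows, tokens, weight):
    weight = weight + 28 % a
    tokens = tokens + (a > 33)
    if rows <= a:
        return rows
    else:
        a = a * (weight * tokens)
    for elems in weight:
        process(a)
        if a < rows:
            continue
    rows = 0
    print(a)
    for a in rows:
        a = tokens - 40
    rows = rows // tokens
    return tokens

tokens = tokens + (a > 33)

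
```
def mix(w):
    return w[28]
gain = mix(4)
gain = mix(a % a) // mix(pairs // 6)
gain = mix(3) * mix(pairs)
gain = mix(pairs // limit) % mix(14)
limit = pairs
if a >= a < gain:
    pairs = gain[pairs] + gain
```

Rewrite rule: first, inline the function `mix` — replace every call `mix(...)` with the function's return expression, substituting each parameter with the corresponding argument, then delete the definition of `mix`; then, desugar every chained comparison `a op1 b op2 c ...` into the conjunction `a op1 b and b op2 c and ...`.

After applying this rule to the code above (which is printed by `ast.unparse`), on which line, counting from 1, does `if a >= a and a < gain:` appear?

Transformed code:
gain = 4[28]
gain = (a % a)[28] // (pairs // 6)[28]
gain = 3[28] * pairs[28]
gain = (pairs // limit)[28] % 14[28]
limit = pairs
if a >= a and a < gain:
    pairs = gain[pairs] + gain

6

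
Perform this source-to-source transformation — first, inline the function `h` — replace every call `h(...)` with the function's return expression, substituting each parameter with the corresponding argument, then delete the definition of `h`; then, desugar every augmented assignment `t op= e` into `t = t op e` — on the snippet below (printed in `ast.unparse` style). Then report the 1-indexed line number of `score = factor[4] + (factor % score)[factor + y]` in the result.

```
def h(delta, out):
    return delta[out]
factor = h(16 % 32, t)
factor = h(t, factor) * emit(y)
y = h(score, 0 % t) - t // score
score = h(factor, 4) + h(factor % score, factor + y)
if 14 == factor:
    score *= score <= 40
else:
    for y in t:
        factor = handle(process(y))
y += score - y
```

4

Transformed code:
factor = (16 % 32)[t]
factor = t[factor] * emit(y)
y = score[0 % t] - t // score
score = factor[4] + (factor % score)[factor + y]
if 14 == factor:
    score = score * (score <= 40)
else:
    for y in t:
        factor = handle(process(y))
y = y + (score - y)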